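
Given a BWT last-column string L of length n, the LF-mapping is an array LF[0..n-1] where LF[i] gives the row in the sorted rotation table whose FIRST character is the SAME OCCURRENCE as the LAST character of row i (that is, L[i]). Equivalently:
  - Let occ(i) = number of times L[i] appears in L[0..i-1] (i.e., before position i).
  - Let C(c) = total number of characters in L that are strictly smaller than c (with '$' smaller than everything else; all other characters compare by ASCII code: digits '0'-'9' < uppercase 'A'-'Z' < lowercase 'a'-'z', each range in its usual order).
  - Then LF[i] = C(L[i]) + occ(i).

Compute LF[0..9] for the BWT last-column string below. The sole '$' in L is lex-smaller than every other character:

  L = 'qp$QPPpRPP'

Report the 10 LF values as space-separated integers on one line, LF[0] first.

Char counts: '$':1, 'P':4, 'Q':1, 'R':1, 'p':2, 'q':1
C (first-col start): C('$')=0, C('P')=1, C('Q')=5, C('R')=6, C('p')=7, C('q')=9
L[0]='q': occ=0, LF[0]=C('q')+0=9+0=9
L[1]='p': occ=0, LF[1]=C('p')+0=7+0=7
L[2]='$': occ=0, LF[2]=C('$')+0=0+0=0
L[3]='Q': occ=0, LF[3]=C('Q')+0=5+0=5
L[4]='P': occ=0, LF[4]=C('P')+0=1+0=1
L[5]='P': occ=1, LF[5]=C('P')+1=1+1=2
L[6]='p': occ=1, LF[6]=C('p')+1=7+1=8
L[7]='R': occ=0, LF[7]=C('R')+0=6+0=6
L[8]='P': occ=2, LF[8]=C('P')+2=1+2=3
L[9]='P': occ=3, LF[9]=C('P')+3=1+3=4

Answer: 9 7 0 5 1 2 8 6 3 4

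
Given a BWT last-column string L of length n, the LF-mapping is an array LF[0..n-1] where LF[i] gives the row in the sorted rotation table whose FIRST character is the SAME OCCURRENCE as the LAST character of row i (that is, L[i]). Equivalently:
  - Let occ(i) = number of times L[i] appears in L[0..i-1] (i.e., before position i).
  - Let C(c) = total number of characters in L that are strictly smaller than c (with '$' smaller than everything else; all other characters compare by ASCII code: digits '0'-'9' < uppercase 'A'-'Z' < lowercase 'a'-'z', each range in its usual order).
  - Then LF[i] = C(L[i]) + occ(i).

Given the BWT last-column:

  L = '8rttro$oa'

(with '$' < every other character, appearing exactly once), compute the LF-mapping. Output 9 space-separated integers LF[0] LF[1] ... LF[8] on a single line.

Answer: 1 5 7 8 6 3 0 4 2

Derivation:
Char counts: '$':1, '8':1, 'a':1, 'o':2, 'r':2, 't':2
C (first-col start): C('$')=0, C('8')=1, C('a')=2, C('o')=3, C('r')=5, C('t')=7
L[0]='8': occ=0, LF[0]=C('8')+0=1+0=1
L[1]='r': occ=0, LF[1]=C('r')+0=5+0=5
L[2]='t': occ=0, LF[2]=C('t')+0=7+0=7
L[3]='t': occ=1, LF[3]=C('t')+1=7+1=8
L[4]='r': occ=1, LF[4]=C('r')+1=5+1=6
L[5]='o': occ=0, LF[5]=C('o')+0=3+0=3
L[6]='$': occ=0, LF[6]=C('$')+0=0+0=0
L[7]='o': occ=1, LF[7]=C('o')+1=3+1=4
L[8]='a': occ=0, LF[8]=C('a')+0=2+0=2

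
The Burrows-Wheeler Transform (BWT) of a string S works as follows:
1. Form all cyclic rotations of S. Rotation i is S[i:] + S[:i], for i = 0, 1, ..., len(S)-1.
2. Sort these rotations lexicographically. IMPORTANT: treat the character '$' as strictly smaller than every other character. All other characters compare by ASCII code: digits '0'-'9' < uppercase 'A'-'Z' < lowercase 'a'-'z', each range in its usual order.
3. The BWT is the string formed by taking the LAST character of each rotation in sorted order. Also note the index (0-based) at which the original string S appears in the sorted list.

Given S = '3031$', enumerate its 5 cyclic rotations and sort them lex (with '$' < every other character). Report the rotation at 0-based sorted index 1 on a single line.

All 5 rotations (rotation i = S[i:]+S[:i]):
  rot[0] = 3031$
  rot[1] = 031$3
  rot[2] = 31$30
  rot[3] = 1$303
  rot[4] = $3031
Sorted (with $ < everything):
  sorted[0] = $3031
  sorted[1] = 031$3
  sorted[2] = 1$303
  sorted[3] = 3031$
  sorted[4] = 31$30
sorted[1] = 031$3

Answer: 031$3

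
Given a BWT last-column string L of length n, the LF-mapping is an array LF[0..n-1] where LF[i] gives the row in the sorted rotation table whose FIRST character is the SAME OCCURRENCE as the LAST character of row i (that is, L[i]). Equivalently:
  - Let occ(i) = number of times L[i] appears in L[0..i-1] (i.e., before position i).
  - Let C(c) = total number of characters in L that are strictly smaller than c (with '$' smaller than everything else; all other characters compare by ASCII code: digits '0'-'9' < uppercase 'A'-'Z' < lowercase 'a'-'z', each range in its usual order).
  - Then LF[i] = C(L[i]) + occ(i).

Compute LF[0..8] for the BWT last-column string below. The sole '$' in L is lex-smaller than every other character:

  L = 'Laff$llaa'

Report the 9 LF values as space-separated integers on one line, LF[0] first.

Char counts: '$':1, 'L':1, 'a':3, 'f':2, 'l':2
C (first-col start): C('$')=0, C('L')=1, C('a')=2, C('f')=5, C('l')=7
L[0]='L': occ=0, LF[0]=C('L')+0=1+0=1
L[1]='a': occ=0, LF[1]=C('a')+0=2+0=2
L[2]='f': occ=0, LF[2]=C('f')+0=5+0=5
L[3]='f': occ=1, LF[3]=C('f')+1=5+1=6
L[4]='$': occ=0, LF[4]=C('$')+0=0+0=0
L[5]='l': occ=0, LF[5]=C('l')+0=7+0=7
L[6]='l': occ=1, LF[6]=C('l')+1=7+1=8
L[7]='a': occ=1, LF[7]=C('a')+1=2+1=3
L[8]='a': occ=2, LF[8]=C('a')+2=2+2=4

Answer: 1 2 5 6 0 7 8 3 4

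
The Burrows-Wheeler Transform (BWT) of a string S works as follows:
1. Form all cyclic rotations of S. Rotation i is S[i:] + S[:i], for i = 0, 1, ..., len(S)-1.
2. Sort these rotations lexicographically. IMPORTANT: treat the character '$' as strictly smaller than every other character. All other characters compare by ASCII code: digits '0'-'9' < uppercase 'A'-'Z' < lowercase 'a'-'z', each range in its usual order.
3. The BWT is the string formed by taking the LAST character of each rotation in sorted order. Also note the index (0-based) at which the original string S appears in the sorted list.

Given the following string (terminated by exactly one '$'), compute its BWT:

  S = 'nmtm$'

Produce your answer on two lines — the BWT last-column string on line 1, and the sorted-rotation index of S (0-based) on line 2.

Answer: mtn$m
3

Derivation:
All 5 rotations (rotation i = S[i:]+S[:i]):
  rot[0] = nmtm$
  rot[1] = mtm$n
  rot[2] = tm$nm
  rot[3] = m$nmt
  rot[4] = $nmtm
Sorted (with $ < everything):
  sorted[0] = $nmtm  (last char: 'm')
  sorted[1] = m$nmt  (last char: 't')
  sorted[2] = mtm$n  (last char: 'n')
  sorted[3] = nmtm$  (last char: '$')
  sorted[4] = tm$nm  (last char: 'm')
Last column: mtn$m
Original string S is at sorted index 3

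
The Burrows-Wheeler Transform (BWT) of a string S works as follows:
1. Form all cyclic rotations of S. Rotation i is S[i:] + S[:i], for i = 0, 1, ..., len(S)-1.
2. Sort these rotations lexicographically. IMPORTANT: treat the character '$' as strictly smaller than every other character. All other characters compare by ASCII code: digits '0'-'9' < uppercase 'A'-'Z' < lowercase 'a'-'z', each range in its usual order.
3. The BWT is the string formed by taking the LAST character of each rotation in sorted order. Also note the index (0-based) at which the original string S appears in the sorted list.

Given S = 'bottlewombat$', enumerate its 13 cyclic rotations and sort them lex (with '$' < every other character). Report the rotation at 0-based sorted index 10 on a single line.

All 13 rotations (rotation i = S[i:]+S[:i]):
  rot[0] = bottlewombat$
  rot[1] = ottlewombat$b
  rot[2] = ttlewombat$bo
  rot[3] = tlewombat$bot
  rot[4] = lewombat$bott
  rot[5] = ewombat$bottl
  rot[6] = wombat$bottle
  rot[7] = ombat$bottlew
  rot[8] = mbat$bottlewo
  rot[9] = bat$bottlewom
  rot[10] = at$bottlewomb
  rot[11] = t$bottlewomba
  rot[12] = $bottlewombat
Sorted (with $ < everything):
  sorted[0] = $bottlewombat
  sorted[1] = at$bottlewomb
  sorted[2] = bat$bottlewom
  sorted[3] = bottlewombat$
  sorted[4] = ewombat$bottl
  sorted[5] = lewombat$bott
  sorted[6] = mbat$bottlewo
  sorted[7] = ombat$bottlew
  sorted[8] = ottlewombat$b
  sorted[9] = t$bottlewomba
  sorted[10] = tlewombat$bot
  sorted[11] = ttlewombat$bo
  sorted[12] = wombat$bottle
sorted[10] = tlewombat$bot

Answer: tlewombat$bot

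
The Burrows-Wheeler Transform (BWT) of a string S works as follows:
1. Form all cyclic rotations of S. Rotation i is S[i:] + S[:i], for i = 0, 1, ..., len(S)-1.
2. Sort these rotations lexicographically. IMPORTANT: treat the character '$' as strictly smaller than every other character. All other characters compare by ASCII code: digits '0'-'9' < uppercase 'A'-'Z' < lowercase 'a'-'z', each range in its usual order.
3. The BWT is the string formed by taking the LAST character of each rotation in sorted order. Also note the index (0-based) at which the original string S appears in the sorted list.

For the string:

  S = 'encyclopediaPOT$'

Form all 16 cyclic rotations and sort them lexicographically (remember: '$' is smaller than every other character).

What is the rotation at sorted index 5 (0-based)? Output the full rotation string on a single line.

Answer: clopediaPOT$ency

Derivation:
All 16 rotations (rotation i = S[i:]+S[:i]):
  rot[0] = encyclopediaPOT$
  rot[1] = ncyclopediaPOT$e
  rot[2] = cyclopediaPOT$en
  rot[3] = yclopediaPOT$enc
  rot[4] = clopediaPOT$ency
  rot[5] = lopediaPOT$encyc
  rot[6] = opediaPOT$encycl
  rot[7] = pediaPOT$encyclo
  rot[8] = ediaPOT$encyclop
  rot[9] = diaPOT$encyclope
  rot[10] = iaPOT$encycloped
  rot[11] = aPOT$encyclopedi
  rot[12] = POT$encyclopedia
  rot[13] = OT$encyclopediaP
  rot[14] = T$encyclopediaPO
  rot[15] = $encyclopediaPOT
Sorted (with $ < everything):
  sorted[0] = $encyclopediaPOT
  sorted[1] = OT$encyclopediaP
  sorted[2] = POT$encyclopedia
  sorted[3] = T$encyclopediaPO
  sorted[4] = aPOT$encyclopedi
  sorted[5] = clopediaPOT$ency
  sorted[6] = cyclopediaPOT$en
  sorted[7] = diaPOT$encyclope
  sorted[8] = ediaPOT$encyclop
  sorted[9] = encyclopediaPOT$
  sorted[10] = iaPOT$encycloped
  sorted[11] = lopediaPOT$encyc
  sorted[12] = ncyclopediaPOT$e
  sorted[13] = opediaPOT$encycl
  sorted[14] = pediaPOT$encyclo
  sorted[15] = yclopediaPOT$enc
sorted[5] = clopediaPOT$ency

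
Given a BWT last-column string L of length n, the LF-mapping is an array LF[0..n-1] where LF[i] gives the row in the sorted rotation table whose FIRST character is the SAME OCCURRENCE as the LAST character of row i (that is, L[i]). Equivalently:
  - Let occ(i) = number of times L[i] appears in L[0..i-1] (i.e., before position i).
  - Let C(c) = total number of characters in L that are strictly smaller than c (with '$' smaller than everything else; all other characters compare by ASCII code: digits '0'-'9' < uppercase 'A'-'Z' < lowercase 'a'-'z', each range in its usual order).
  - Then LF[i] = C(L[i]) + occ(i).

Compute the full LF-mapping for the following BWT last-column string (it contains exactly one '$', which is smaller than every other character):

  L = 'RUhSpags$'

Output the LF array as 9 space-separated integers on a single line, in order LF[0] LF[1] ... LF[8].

Char counts: '$':1, 'R':1, 'S':1, 'U':1, 'a':1, 'g':1, 'h':1, 'p':1, 's':1
C (first-col start): C('$')=0, C('R')=1, C('S')=2, C('U')=3, C('a')=4, C('g')=5, C('h')=6, C('p')=7, C('s')=8
L[0]='R': occ=0, LF[0]=C('R')+0=1+0=1
L[1]='U': occ=0, LF[1]=C('U')+0=3+0=3
L[2]='h': occ=0, LF[2]=C('h')+0=6+0=6
L[3]='S': occ=0, LF[3]=C('S')+0=2+0=2
L[4]='p': occ=0, LF[4]=C('p')+0=7+0=7
L[5]='a': occ=0, LF[5]=C('a')+0=4+0=4
L[6]='g': occ=0, LF[6]=C('g')+0=5+0=5
L[7]='s': occ=0, LF[7]=C('s')+0=8+0=8
L[8]='$': occ=0, LF[8]=C('$')+0=0+0=0

Answer: 1 3 6 2 7 4 5 8 0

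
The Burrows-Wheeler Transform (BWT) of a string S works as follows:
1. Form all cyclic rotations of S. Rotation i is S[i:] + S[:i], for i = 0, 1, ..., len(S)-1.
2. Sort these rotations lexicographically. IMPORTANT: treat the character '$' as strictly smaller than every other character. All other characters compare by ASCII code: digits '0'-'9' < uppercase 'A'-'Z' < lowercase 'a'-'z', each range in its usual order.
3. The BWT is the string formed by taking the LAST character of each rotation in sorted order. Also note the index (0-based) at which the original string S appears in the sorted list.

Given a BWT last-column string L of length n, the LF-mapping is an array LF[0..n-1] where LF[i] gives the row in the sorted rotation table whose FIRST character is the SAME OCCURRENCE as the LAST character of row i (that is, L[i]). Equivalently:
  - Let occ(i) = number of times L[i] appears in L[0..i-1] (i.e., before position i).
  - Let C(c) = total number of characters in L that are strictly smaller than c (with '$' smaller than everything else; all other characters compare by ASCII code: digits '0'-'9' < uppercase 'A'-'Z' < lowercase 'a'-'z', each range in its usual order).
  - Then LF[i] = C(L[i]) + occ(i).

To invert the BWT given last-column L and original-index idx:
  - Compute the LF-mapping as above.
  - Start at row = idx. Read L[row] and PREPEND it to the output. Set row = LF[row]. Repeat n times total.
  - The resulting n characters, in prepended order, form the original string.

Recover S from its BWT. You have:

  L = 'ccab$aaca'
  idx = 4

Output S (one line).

LF mapping: 6 7 1 5 0 2 3 8 4
Walk LF starting at row 4, prepending L[row]:
  step 1: row=4, L[4]='$', prepend. Next row=LF[4]=0
  step 2: row=0, L[0]='c', prepend. Next row=LF[0]=6
  step 3: row=6, L[6]='a', prepend. Next row=LF[6]=3
  step 4: row=3, L[3]='b', prepend. Next row=LF[3]=5
  step 5: row=5, L[5]='a', prepend. Next row=LF[5]=2
  step 6: row=2, L[2]='a', prepend. Next row=LF[2]=1
  step 7: row=1, L[1]='c', prepend. Next row=LF[1]=7
  step 8: row=7, L[7]='c', prepend. Next row=LF[7]=8
  step 9: row=8, L[8]='a', prepend. Next row=LF[8]=4
Reversed output: accaabac$

Answer: accaabac$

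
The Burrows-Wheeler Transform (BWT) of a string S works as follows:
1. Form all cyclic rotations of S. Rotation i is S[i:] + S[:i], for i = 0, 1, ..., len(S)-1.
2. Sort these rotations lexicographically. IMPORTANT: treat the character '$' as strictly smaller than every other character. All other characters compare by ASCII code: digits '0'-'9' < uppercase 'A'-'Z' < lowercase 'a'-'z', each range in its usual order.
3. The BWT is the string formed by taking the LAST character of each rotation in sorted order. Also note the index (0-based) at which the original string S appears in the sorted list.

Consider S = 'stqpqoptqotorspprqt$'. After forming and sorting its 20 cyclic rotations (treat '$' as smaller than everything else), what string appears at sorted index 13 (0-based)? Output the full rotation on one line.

All 20 rotations (rotation i = S[i:]+S[:i]):
  rot[0] = stqpqoptqotorspprqt$
  rot[1] = tqpqoptqotorspprqt$s
  rot[2] = qpqoptqotorspprqt$st
  rot[3] = pqoptqotorspprqt$stq
  rot[4] = qoptqotorspprqt$stqp
  rot[5] = optqotorspprqt$stqpq
  rot[6] = ptqotorspprqt$stqpqo
  rot[7] = tqotorspprqt$stqpqop
  rot[8] = qotorspprqt$stqpqopt
  rot[9] = otorspprqt$stqpqoptq
  rot[10] = torspprqt$stqpqoptqo
  rot[11] = orspprqt$stqpqoptqot
  rot[12] = rspprqt$stqpqoptqoto
  rot[13] = spprqt$stqpqoptqotor
  rot[14] = pprqt$stqpqoptqotors
  rot[15] = prqt$stqpqoptqotorsp
  rot[16] = rqt$stqpqoptqotorspp
  rot[17] = qt$stqpqoptqotorsppr
  rot[18] = t$stqpqoptqotorspprq
  rot[19] = $stqpqoptqotorspprqt
Sorted (with $ < everything):
  sorted[0] = $stqpqoptqotorspprqt
  sorted[1] = optqotorspprqt$stqpq
  sorted[2] = orspprqt$stqpqoptqot
  sorted[3] = otorspprqt$stqpqoptq
  sorted[4] = pprqt$stqpqoptqotors
  sorted[5] = pqoptqotorspprqt$stq
  sorted[6] = prqt$stqpqoptqotorsp
  sorted[7] = ptqotorspprqt$stqpqo
  sorted[8] = qoptqotorspprqt$stqp
  sorted[9] = qotorspprqt$stqpqopt
  sorted[10] = qpqoptqotorspprqt$st
  sorted[11] = qt$stqpqoptqotorsppr
  sorted[12] = rqt$stqpqoptqotorspp
  sorted[13] = rspprqt$stqpqoptqoto
  sorted[14] = spprqt$stqpqoptqotor
  sorted[15] = stqpqoptqotorspprqt$
  sorted[16] = t$stqpqoptqotorspprq
  sorted[17] = torspprqt$stqpqoptqo
  sorted[18] = tqotorspprqt$stqpqop
  sorted[19] = tqpqoptqotorspprqt$s
sorted[13] = rspprqt$stqpqoptqoto

Answer: rspprqt$stqpqoptqoto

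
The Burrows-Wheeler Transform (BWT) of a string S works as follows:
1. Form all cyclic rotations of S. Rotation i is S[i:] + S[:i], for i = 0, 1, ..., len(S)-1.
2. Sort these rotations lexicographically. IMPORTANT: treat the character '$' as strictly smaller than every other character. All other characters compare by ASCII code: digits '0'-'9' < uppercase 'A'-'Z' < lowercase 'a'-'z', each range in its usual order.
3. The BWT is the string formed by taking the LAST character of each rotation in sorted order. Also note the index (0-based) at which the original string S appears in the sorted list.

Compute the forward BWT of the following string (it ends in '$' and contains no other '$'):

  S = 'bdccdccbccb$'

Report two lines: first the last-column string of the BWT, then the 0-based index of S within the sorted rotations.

All 12 rotations (rotation i = S[i:]+S[:i]):
  rot[0] = bdccdccbccb$
  rot[1] = dccdccbccb$b
  rot[2] = ccdccbccb$bd
  rot[3] = cdccbccb$bdc
  rot[4] = dccbccb$bdcc
  rot[5] = ccbccb$bdccd
  rot[6] = cbccb$bdccdc
  rot[7] = bccb$bdccdcc
  rot[8] = ccb$bdccdccb
  rot[9] = cb$bdccdccbc
  rot[10] = b$bdccdccbcc
  rot[11] = $bdccdccbccb
Sorted (with $ < everything):
  sorted[0] = $bdccdccbccb  (last char: 'b')
  sorted[1] = b$bdccdccbcc  (last char: 'c')
  sorted[2] = bccb$bdccdcc  (last char: 'c')
  sorted[3] = bdccdccbccb$  (last char: '$')
  sorted[4] = cb$bdccdccbc  (last char: 'c')
  sorted[5] = cbccb$bdccdc  (last char: 'c')
  sorted[6] = ccb$bdccdccb  (last char: 'b')
  sorted[7] = ccbccb$bdccd  (last char: 'd')
  sorted[8] = ccdccbccb$bd  (last char: 'd')
  sorted[9] = cdccbccb$bdc  (last char: 'c')
  sorted[10] = dccbccb$bdcc  (last char: 'c')
  sorted[11] = dccdccbccb$b  (last char: 'b')
Last column: bcc$ccbddccb
Original string S is at sorted index 3

Answer: bcc$ccbddccb
3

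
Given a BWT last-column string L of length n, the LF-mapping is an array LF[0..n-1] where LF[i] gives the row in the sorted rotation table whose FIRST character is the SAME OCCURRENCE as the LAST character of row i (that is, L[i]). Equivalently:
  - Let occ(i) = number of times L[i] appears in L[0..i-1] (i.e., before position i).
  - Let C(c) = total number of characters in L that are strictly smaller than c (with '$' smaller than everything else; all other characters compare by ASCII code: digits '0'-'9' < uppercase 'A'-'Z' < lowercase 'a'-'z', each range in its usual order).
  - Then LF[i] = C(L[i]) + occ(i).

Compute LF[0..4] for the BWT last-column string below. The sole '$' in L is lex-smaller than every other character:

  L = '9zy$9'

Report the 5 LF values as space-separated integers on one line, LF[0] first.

Answer: 1 4 3 0 2

Derivation:
Char counts: '$':1, '9':2, 'y':1, 'z':1
C (first-col start): C('$')=0, C('9')=1, C('y')=3, C('z')=4
L[0]='9': occ=0, LF[0]=C('9')+0=1+0=1
L[1]='z': occ=0, LF[1]=C('z')+0=4+0=4
L[2]='y': occ=0, LF[2]=C('y')+0=3+0=3
L[3]='$': occ=0, LF[3]=C('$')+0=0+0=0
L[4]='9': occ=1, LF[4]=C('9')+1=1+1=2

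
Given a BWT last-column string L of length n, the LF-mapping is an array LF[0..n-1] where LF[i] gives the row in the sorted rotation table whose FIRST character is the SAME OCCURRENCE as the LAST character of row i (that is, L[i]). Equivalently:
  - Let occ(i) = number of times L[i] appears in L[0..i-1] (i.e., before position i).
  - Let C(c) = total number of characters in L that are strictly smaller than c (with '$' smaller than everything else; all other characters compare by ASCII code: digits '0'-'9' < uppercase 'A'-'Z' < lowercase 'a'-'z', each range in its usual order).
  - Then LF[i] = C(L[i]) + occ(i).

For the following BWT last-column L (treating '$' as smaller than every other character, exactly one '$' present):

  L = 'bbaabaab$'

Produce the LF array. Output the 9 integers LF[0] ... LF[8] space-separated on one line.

Char counts: '$':1, 'a':4, 'b':4
C (first-col start): C('$')=0, C('a')=1, C('b')=5
L[0]='b': occ=0, LF[0]=C('b')+0=5+0=5
L[1]='b': occ=1, LF[1]=C('b')+1=5+1=6
L[2]='a': occ=0, LF[2]=C('a')+0=1+0=1
L[3]='a': occ=1, LF[3]=C('a')+1=1+1=2
L[4]='b': occ=2, LF[4]=C('b')+2=5+2=7
L[5]='a': occ=2, LF[5]=C('a')+2=1+2=3
L[6]='a': occ=3, LF[6]=C('a')+3=1+3=4
L[7]='b': occ=3, LF[7]=C('b')+3=5+3=8
L[8]='$': occ=0, LF[8]=C('$')+0=0+0=0

Answer: 5 6 1 2 7 3 4 8 0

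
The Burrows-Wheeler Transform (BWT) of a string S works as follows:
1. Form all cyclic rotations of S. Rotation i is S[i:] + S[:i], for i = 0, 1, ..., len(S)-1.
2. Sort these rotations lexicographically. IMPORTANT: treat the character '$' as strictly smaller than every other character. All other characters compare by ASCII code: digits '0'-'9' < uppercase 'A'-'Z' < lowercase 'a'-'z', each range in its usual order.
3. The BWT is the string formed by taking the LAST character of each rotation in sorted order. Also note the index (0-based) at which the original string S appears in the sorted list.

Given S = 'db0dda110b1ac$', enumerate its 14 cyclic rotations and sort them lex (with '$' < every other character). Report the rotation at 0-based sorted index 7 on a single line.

All 14 rotations (rotation i = S[i:]+S[:i]):
  rot[0] = db0dda110b1ac$
  rot[1] = b0dda110b1ac$d
  rot[2] = 0dda110b1ac$db
  rot[3] = dda110b1ac$db0
  rot[4] = da110b1ac$db0d
  rot[5] = a110b1ac$db0dd
  rot[6] = 110b1ac$db0dda
  rot[7] = 10b1ac$db0dda1
  rot[8] = 0b1ac$db0dda11
  rot[9] = b1ac$db0dda110
  rot[10] = 1ac$db0dda110b
  rot[11] = ac$db0dda110b1
  rot[12] = c$db0dda110b1a
  rot[13] = $db0dda110b1ac
Sorted (with $ < everything):
  sorted[0] = $db0dda110b1ac
  sorted[1] = 0b1ac$db0dda11
  sorted[2] = 0dda110b1ac$db
  sorted[3] = 10b1ac$db0dda1
  sorted[4] = 110b1ac$db0dda
  sorted[5] = 1ac$db0dda110b
  sorted[6] = a110b1ac$db0dd
  sorted[7] = ac$db0dda110b1
  sorted[8] = b0dda110b1ac$d
  sorted[9] = b1ac$db0dda110
  sorted[10] = c$db0dda110b1a
  sorted[11] = da110b1ac$db0d
  sorted[12] = db0dda110b1ac$
  sorted[13] = dda110b1ac$db0
sorted[7] = ac$db0dda110b1

Answer: ac$db0dda110b1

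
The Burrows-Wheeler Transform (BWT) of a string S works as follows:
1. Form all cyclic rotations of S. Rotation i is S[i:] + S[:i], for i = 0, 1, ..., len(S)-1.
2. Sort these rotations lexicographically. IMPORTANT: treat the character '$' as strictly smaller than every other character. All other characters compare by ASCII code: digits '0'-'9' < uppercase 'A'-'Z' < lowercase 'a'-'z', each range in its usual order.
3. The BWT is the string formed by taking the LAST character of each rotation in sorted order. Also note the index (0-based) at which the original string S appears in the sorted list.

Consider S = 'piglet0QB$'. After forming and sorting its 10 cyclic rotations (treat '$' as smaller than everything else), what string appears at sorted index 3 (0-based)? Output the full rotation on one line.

All 10 rotations (rotation i = S[i:]+S[:i]):
  rot[0] = piglet0QB$
  rot[1] = iglet0QB$p
  rot[2] = glet0QB$pi
  rot[3] = let0QB$pig
  rot[4] = et0QB$pigl
  rot[5] = t0QB$pigle
  rot[6] = 0QB$piglet
  rot[7] = QB$piglet0
  rot[8] = B$piglet0Q
  rot[9] = $piglet0QB
Sorted (with $ < everything):
  sorted[0] = $piglet0QB
  sorted[1] = 0QB$piglet
  sorted[2] = B$piglet0Q
  sorted[3] = QB$piglet0
  sorted[4] = et0QB$pigl
  sorted[5] = glet0QB$pi
  sorted[6] = iglet0QB$p
  sorted[7] = let0QB$pig
  sorted[8] = piglet0QB$
  sorted[9] = t0QB$pigle
sorted[3] = QB$piglet0

Answer: QB$piglet0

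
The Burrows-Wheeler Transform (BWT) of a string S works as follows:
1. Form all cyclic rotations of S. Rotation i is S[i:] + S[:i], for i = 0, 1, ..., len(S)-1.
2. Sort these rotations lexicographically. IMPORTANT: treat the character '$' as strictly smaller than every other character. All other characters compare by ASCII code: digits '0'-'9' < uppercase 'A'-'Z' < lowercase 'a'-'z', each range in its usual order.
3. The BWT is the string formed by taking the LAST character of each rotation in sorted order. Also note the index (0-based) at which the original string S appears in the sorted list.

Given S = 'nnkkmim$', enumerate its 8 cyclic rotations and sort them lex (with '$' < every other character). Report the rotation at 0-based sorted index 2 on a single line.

Answer: kkmim$nn

Derivation:
All 8 rotations (rotation i = S[i:]+S[:i]):
  rot[0] = nnkkmim$
  rot[1] = nkkmim$n
  rot[2] = kkmim$nn
  rot[3] = kmim$nnk
  rot[4] = mim$nnkk
  rot[5] = im$nnkkm
  rot[6] = m$nnkkmi
  rot[7] = $nnkkmim
Sorted (with $ < everything):
  sorted[0] = $nnkkmim
  sorted[1] = im$nnkkm
  sorted[2] = kkmim$nn
  sorted[3] = kmim$nnk
  sorted[4] = m$nnkkmi
  sorted[5] = mim$nnkk
  sorted[6] = nkkmim$n
  sorted[7] = nnkkmim$
sorted[2] = kkmim$nn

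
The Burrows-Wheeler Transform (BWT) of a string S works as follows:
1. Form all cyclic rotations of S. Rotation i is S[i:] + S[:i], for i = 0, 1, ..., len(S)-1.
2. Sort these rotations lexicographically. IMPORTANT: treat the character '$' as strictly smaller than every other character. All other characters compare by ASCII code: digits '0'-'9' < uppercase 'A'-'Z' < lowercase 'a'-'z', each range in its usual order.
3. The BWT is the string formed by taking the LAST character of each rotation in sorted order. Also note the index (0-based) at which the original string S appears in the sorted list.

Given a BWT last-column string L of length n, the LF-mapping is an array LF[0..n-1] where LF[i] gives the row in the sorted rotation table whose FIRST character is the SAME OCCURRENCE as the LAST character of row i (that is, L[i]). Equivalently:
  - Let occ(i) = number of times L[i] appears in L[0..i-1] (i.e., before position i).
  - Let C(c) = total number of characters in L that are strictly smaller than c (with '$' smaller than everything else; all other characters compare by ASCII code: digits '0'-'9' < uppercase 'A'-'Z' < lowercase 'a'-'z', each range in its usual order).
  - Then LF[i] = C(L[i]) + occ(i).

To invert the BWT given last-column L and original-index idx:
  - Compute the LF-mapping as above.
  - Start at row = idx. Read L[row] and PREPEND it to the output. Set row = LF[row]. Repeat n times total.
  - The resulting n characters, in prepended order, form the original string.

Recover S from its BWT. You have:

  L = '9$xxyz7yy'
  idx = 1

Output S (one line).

LF mapping: 2 0 3 4 5 8 1 6 7
Walk LF starting at row 1, prepending L[row]:
  step 1: row=1, L[1]='$', prepend. Next row=LF[1]=0
  step 2: row=0, L[0]='9', prepend. Next row=LF[0]=2
  step 3: row=2, L[2]='x', prepend. Next row=LF[2]=3
  step 4: row=3, L[3]='x', prepend. Next row=LF[3]=4
  step 5: row=4, L[4]='y', prepend. Next row=LF[4]=5
  step 6: row=5, L[5]='z', prepend. Next row=LF[5]=8
  step 7: row=8, L[8]='y', prepend. Next row=LF[8]=7
  step 8: row=7, L[7]='y', prepend. Next row=LF[7]=6
  step 9: row=6, L[6]='7', prepend. Next row=LF[6]=1
Reversed output: 7yyzyxx9$

Answer: 7yyzyxx9$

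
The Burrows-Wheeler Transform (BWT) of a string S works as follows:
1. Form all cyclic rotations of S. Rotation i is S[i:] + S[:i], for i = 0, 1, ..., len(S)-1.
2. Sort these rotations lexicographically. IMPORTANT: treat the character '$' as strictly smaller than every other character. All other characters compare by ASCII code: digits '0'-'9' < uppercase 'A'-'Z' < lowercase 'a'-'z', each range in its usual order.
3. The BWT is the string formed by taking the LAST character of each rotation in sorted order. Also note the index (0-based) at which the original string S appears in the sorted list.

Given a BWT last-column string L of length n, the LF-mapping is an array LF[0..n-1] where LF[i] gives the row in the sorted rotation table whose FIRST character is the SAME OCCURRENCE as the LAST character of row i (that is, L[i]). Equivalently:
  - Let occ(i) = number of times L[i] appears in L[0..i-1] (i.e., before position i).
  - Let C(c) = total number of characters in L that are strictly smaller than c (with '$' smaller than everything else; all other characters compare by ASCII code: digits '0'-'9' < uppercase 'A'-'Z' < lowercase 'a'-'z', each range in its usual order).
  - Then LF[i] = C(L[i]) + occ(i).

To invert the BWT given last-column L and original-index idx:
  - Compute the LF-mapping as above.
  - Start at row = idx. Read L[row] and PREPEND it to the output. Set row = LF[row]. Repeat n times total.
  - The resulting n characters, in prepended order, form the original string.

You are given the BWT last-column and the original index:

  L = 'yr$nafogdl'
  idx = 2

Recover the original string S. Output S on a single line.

LF mapping: 9 8 0 6 1 3 7 4 2 5
Walk LF starting at row 2, prepending L[row]:
  step 1: row=2, L[2]='$', prepend. Next row=LF[2]=0
  step 2: row=0, L[0]='y', prepend. Next row=LF[0]=9
  step 3: row=9, L[9]='l', prepend. Next row=LF[9]=5
  step 4: row=5, L[5]='f', prepend. Next row=LF[5]=3
  step 5: row=3, L[3]='n', prepend. Next row=LF[3]=6
  step 6: row=6, L[6]='o', prepend. Next row=LF[6]=7
  step 7: row=7, L[7]='g', prepend. Next row=LF[7]=4
  step 8: row=4, L[4]='a', prepend. Next row=LF[4]=1
  step 9: row=1, L[1]='r', prepend. Next row=LF[1]=8
  step 10: row=8, L[8]='d', prepend. Next row=LF[8]=2
Reversed output: dragonfly$

Answer: dragonfly$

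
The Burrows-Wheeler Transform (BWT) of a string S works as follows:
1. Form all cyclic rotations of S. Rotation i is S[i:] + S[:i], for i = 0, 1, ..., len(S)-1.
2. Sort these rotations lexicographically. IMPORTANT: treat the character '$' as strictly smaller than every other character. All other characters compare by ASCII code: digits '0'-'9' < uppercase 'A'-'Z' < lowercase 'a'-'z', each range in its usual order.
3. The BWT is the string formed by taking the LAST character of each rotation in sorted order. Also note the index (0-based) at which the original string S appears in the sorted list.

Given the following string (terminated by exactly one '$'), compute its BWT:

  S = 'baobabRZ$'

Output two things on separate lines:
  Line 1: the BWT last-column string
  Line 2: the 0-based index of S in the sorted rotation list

Answer: ZbRbbao$a
7

Derivation:
All 9 rotations (rotation i = S[i:]+S[:i]):
  rot[0] = baobabRZ$
  rot[1] = aobabRZ$b
  rot[2] = obabRZ$ba
  rot[3] = babRZ$bao
  rot[4] = abRZ$baob
  rot[5] = bRZ$baoba
  rot[6] = RZ$baobab
  rot[7] = Z$baobabR
  rot[8] = $baobabRZ
Sorted (with $ < everything):
  sorted[0] = $baobabRZ  (last char: 'Z')
  sorted[1] = RZ$baobab  (last char: 'b')
  sorted[2] = Z$baobabR  (last char: 'R')
  sorted[3] = abRZ$baob  (last char: 'b')
  sorted[4] = aobabRZ$b  (last char: 'b')
  sorted[5] = bRZ$baoba  (last char: 'a')
  sorted[6] = babRZ$bao  (last char: 'o')
  sorted[7] = baobabRZ$  (last char: '$')
  sorted[8] = obabRZ$ba  (last char: 'a')
Last column: ZbRbbao$a
Original string S is at sorted index 7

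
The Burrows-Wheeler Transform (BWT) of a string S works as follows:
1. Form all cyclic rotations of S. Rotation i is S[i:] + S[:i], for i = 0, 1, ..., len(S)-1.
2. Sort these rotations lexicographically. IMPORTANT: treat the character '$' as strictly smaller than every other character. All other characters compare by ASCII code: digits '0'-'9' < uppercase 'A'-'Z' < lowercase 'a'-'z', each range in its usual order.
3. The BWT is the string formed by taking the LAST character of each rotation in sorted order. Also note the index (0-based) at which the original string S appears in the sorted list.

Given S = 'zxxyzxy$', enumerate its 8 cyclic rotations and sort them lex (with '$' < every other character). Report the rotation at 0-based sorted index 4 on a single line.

All 8 rotations (rotation i = S[i:]+S[:i]):
  rot[0] = zxxyzxy$
  rot[1] = xxyzxy$z
  rot[2] = xyzxy$zx
  rot[3] = yzxy$zxx
  rot[4] = zxy$zxxy
  rot[5] = xy$zxxyz
  rot[6] = y$zxxyzx
  rot[7] = $zxxyzxy
Sorted (with $ < everything):
  sorted[0] = $zxxyzxy
  sorted[1] = xxyzxy$z
  sorted[2] = xy$zxxyz
  sorted[3] = xyzxy$zx
  sorted[4] = y$zxxyzx
  sorted[5] = yzxy$zxx
  sorted[6] = zxxyzxy$
  sorted[7] = zxy$zxxy
sorted[4] = y$zxxyzx

Answer: y$zxxyzx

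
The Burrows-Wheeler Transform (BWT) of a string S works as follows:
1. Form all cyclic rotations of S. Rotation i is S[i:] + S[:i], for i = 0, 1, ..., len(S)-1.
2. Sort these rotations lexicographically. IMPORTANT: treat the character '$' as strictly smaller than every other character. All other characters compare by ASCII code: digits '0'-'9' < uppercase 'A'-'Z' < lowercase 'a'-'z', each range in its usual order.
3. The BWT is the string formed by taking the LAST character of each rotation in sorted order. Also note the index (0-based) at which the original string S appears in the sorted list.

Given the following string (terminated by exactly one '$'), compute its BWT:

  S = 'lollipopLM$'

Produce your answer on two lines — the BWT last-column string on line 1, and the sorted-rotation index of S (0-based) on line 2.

All 11 rotations (rotation i = S[i:]+S[:i]):
  rot[0] = lollipopLM$
  rot[1] = ollipopLM$l
  rot[2] = llipopLM$lo
  rot[3] = lipopLM$lol
  rot[4] = ipopLM$loll
  rot[5] = popLM$lolli
  rot[6] = opLM$lollip
  rot[7] = pLM$lollipo
  rot[8] = LM$lollipop
  rot[9] = M$lollipopL
  rot[10] = $lollipopLM
Sorted (with $ < everything):
  sorted[0] = $lollipopLM  (last char: 'M')
  sorted[1] = LM$lollipop  (last char: 'p')
  sorted[2] = M$lollipopL  (last char: 'L')
  sorted[3] = ipopLM$loll  (last char: 'l')
  sorted[4] = lipopLM$lol  (last char: 'l')
  sorted[5] = llipopLM$lo  (last char: 'o')
  sorted[6] = lollipopLM$  (last char: '$')
  sorted[7] = ollipopLM$l  (last char: 'l')
  sorted[8] = opLM$lollip  (last char: 'p')
  sorted[9] = pLM$lollipo  (last char: 'o')
  sorted[10] = popLM$lolli  (last char: 'i')
Last column: MpLllo$lpoi
Original string S is at sorted index 6

Answer: MpLllo$lpoi
6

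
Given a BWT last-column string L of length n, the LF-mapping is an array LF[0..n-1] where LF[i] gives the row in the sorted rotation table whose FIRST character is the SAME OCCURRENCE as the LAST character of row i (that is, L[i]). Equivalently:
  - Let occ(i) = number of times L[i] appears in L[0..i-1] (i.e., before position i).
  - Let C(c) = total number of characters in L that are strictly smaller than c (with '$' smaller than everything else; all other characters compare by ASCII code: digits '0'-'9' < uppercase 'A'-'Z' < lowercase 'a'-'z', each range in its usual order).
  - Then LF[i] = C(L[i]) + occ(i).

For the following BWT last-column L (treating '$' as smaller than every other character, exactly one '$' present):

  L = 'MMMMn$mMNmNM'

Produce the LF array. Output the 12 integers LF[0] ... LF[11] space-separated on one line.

Char counts: '$':1, 'M':6, 'N':2, 'm':2, 'n':1
C (first-col start): C('$')=0, C('M')=1, C('N')=7, C('m')=9, C('n')=11
L[0]='M': occ=0, LF[0]=C('M')+0=1+0=1
L[1]='M': occ=1, LF[1]=C('M')+1=1+1=2
L[2]='M': occ=2, LF[2]=C('M')+2=1+2=3
L[3]='M': occ=3, LF[3]=C('M')+3=1+3=4
L[4]='n': occ=0, LF[4]=C('n')+0=11+0=11
L[5]='$': occ=0, LF[5]=C('$')+0=0+0=0
L[6]='m': occ=0, LF[6]=C('m')+0=9+0=9
L[7]='M': occ=4, LF[7]=C('M')+4=1+4=5
L[8]='N': occ=0, LF[8]=C('N')+0=7+0=7
L[9]='m': occ=1, LF[9]=C('m')+1=9+1=10
L[10]='N': occ=1, LF[10]=C('N')+1=7+1=8
L[11]='M': occ=5, LF[11]=C('M')+5=1+5=6

Answer: 1 2 3 4 11 0 9 5 7 10 8 6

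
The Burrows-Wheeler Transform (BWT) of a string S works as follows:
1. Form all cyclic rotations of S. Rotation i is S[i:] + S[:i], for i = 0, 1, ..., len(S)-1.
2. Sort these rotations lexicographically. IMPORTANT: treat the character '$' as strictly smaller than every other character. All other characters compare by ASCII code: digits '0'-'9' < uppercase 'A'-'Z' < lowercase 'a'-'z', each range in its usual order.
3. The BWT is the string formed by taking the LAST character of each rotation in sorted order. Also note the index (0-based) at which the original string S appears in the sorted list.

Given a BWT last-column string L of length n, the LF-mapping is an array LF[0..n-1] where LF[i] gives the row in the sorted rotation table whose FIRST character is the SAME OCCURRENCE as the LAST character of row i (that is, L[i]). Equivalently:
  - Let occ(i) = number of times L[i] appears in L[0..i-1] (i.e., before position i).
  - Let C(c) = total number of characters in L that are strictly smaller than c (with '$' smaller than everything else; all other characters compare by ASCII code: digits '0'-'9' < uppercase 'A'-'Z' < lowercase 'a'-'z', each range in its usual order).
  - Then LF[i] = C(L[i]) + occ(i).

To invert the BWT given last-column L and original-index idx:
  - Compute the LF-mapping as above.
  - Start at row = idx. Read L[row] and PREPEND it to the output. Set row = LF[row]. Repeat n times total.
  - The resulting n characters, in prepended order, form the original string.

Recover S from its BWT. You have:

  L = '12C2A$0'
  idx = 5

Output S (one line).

LF mapping: 2 3 6 4 5 0 1
Walk LF starting at row 5, prepending L[row]:
  step 1: row=5, L[5]='$', prepend. Next row=LF[5]=0
  step 2: row=0, L[0]='1', prepend. Next row=LF[0]=2
  step 3: row=2, L[2]='C', prepend. Next row=LF[2]=6
  step 4: row=6, L[6]='0', prepend. Next row=LF[6]=1
  step 5: row=1, L[1]='2', prepend. Next row=LF[1]=3
  step 6: row=3, L[3]='2', prepend. Next row=LF[3]=4
  step 7: row=4, L[4]='A', prepend. Next row=LF[4]=5
Reversed output: A220C1$

Answer: A220C1$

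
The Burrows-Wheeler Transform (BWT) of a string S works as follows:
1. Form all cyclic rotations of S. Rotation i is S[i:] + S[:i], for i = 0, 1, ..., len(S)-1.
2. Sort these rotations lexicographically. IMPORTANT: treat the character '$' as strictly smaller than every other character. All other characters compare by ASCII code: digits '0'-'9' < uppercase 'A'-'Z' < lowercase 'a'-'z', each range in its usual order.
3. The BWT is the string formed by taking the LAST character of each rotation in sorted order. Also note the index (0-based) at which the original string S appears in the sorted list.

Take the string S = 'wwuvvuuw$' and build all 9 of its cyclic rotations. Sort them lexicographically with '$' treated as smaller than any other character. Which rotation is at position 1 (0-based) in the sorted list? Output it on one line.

All 9 rotations (rotation i = S[i:]+S[:i]):
  rot[0] = wwuvvuuw$
  rot[1] = wuvvuuw$w
  rot[2] = uvvuuw$ww
  rot[3] = vvuuw$wwu
  rot[4] = vuuw$wwuv
  rot[5] = uuw$wwuvv
  rot[6] = uw$wwuvvu
  rot[7] = w$wwuvvuu
  rot[8] = $wwuvvuuw
Sorted (with $ < everything):
  sorted[0] = $wwuvvuuw
  sorted[1] = uuw$wwuvv
  sorted[2] = uvvuuw$ww
  sorted[3] = uw$wwuvvu
  sorted[4] = vuuw$wwuv
  sorted[5] = vvuuw$wwu
  sorted[6] = w$wwuvvuu
  sorted[7] = wuvvuuw$w
  sorted[8] = wwuvvuuw$
sorted[1] = uuw$wwuvv

Answer: uuw$wwuvv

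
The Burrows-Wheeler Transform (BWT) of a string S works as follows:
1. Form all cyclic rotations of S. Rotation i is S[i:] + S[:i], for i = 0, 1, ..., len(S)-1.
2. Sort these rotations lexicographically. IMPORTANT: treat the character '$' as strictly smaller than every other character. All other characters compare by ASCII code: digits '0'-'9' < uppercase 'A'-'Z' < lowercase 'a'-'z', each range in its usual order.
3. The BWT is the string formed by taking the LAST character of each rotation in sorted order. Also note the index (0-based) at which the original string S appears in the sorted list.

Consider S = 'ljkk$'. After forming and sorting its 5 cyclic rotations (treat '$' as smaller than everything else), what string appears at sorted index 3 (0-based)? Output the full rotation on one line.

Answer: kk$lj

Derivation:
All 5 rotations (rotation i = S[i:]+S[:i]):
  rot[0] = ljkk$
  rot[1] = jkk$l
  rot[2] = kk$lj
  rot[3] = k$ljk
  rot[4] = $ljkk
Sorted (with $ < everything):
  sorted[0] = $ljkk
  sorted[1] = jkk$l
  sorted[2] = k$ljk
  sorted[3] = kk$lj
  sorted[4] = ljkk$
sorted[3] = kk$lj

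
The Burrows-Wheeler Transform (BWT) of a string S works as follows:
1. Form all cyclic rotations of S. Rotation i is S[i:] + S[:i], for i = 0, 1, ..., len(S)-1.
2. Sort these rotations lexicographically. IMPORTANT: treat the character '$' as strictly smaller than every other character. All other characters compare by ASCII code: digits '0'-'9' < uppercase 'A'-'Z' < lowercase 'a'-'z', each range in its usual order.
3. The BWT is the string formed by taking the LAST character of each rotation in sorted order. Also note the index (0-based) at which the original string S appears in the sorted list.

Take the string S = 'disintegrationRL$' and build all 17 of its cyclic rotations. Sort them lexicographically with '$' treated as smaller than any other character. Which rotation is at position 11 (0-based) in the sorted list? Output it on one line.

All 17 rotations (rotation i = S[i:]+S[:i]):
  rot[0] = disintegrationRL$
  rot[1] = isintegrationRL$d
  rot[2] = sintegrationRL$di
  rot[3] = integrationRL$dis
  rot[4] = ntegrationRL$disi
  rot[5] = tegrationRL$disin
  rot[6] = egrationRL$disint
  rot[7] = grationRL$disinte
  rot[8] = rationRL$disinteg
  rot[9] = ationRL$disintegr
  rot[10] = tionRL$disintegra
  rot[11] = ionRL$disintegrat
  rot[12] = onRL$disintegrati
  rot[13] = nRL$disintegratio
  rot[14] = RL$disintegration
  rot[15] = L$disintegrationR
  rot[16] = $disintegrationRL
Sorted (with $ < everything):
  sorted[0] = $disintegrationRL
  sorted[1] = L$disintegrationR
  sorted[2] = RL$disintegration
  sorted[3] = ationRL$disintegr
  sorted[4] = disintegrationRL$
  sorted[5] = egrationRL$disint
  sorted[6] = grationRL$disinte
  sorted[7] = integrationRL$dis
  sorted[8] = ionRL$disintegrat
  sorted[9] = isintegrationRL$d
  sorted[10] = nRL$disintegratio
  sorted[11] = ntegrationRL$disi
  sorted[12] = onRL$disintegrati
  sorted[13] = rationRL$disinteg
  sorted[14] = sintegrationRL$di
  sorted[15] = tegrationRL$disin
  sorted[16] = tionRL$disintegra
sorted[11] = ntegrationRL$disi

Answer: ntegrationRL$disi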